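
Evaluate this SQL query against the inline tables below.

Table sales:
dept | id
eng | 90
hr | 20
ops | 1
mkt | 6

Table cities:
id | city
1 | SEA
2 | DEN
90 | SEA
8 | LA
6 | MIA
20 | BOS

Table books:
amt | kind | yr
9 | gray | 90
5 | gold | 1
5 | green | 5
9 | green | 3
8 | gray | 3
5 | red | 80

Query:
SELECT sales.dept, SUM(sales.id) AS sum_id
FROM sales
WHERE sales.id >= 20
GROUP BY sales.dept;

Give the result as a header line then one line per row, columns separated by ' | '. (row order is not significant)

After WHERE (2 rows):
sales.dept | sales.id
eng | 90
hr | 20
After GROUP BY (2 rows):
sales.dept | sum_id
eng | 90
hr | 20

== RESULT ==
sales.dept | sum_id
eng | 90
hr | 20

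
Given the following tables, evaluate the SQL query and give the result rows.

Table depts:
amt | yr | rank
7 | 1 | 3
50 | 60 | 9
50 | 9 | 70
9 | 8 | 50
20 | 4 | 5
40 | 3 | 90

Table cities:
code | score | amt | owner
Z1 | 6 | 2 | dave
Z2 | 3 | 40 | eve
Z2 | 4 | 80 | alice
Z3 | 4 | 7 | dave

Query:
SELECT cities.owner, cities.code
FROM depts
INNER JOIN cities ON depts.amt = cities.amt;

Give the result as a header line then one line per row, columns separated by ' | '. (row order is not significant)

After JOIN cities (2 rows):
depts.amt | depts.yr | depts.rank | cities.code | cities.score | cities.amt | cities.owner
7 | 1 | 3 | Z3 | 4 | 7 | dave
40 | 3 | 90 | Z2 | 3 | 40 | eve
After SELECT (2 rows):
cities.owner | cities.code
dave | Z3
eve | Z2

== RESULT ==
cities.owner | cities.code
dave | Z3
eve | Z2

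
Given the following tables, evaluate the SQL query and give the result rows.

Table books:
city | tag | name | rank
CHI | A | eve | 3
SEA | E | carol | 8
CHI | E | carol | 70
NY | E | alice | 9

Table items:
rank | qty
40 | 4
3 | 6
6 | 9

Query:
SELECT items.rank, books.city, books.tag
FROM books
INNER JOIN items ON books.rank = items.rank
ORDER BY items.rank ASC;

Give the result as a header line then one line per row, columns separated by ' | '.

== RESULT ==
items.rank | books.city | books.tag
3 | CHI | A

Derivation:
After JOIN items (1 rows):
books.city | books.tag | books.name | books.rank | items.rank | items.qty
CHI | A | eve | 3 | 3 | 6
After SELECT (1 rows):
items.rank | books.city | books.tag
3 | CHI | A
After ORDER BY (1 rows):
items.rank | books.city | books.tag
3 | CHI | A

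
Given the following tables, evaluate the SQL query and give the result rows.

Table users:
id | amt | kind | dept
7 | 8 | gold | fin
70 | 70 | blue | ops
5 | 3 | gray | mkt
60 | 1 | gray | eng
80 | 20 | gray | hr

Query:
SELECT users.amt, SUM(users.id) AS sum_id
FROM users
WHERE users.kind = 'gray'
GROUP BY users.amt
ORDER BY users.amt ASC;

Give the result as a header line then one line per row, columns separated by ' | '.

After WHERE (3 rows):
users.id | users.amt | users.kind | users.dept
5 | 3 | gray | mkt
60 | 1 | gray | eng
80 | 20 | gray | hr
After GROUP BY (3 rows):
users.amt | sum_id
3 | 5
1 | 60
20 | 80
After ORDER BY (3 rows):
users.amt | sum_id
1 | 60
3 | 5
20 | 80

== RESULT ==
users.amt | sum_id
1 | 60
3 | 5
20 | 80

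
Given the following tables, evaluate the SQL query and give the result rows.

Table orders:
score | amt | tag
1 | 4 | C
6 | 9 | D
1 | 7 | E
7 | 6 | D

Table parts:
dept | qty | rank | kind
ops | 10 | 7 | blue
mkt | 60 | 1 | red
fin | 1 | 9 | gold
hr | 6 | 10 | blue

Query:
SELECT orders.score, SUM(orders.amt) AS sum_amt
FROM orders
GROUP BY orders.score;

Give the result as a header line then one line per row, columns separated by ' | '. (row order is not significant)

== RESULT ==
orders.score | sum_amt
1 | 11
6 | 9
7 | 6

Derivation:
After GROUP BY (3 rows):
orders.score | sum_amt
1 | 11
6 | 9
7 | 6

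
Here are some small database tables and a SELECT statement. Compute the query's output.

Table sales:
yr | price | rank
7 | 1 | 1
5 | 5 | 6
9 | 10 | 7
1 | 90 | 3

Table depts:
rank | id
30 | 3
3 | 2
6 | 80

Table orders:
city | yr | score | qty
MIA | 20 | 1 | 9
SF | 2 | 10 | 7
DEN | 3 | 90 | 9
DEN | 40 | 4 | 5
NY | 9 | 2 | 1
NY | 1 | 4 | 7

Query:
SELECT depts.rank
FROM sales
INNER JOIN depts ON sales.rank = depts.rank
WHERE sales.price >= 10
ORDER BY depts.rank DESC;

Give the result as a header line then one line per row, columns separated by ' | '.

After JOIN depts (2 rows):
sales.yr | sales.price | sales.rank | depts.rank | depts.id
5 | 5 | 6 | 6 | 80
1 | 90 | 3 | 3 | 2
After WHERE (1 rows):
sales.yr | sales.price | sales.rank | depts.rank | depts.id
1 | 90 | 3 | 3 | 2
After SELECT (1 rows):
depts.rank
3
After ORDER BY (1 rows):
depts.rank
3

== RESULT ==
depts.rank
3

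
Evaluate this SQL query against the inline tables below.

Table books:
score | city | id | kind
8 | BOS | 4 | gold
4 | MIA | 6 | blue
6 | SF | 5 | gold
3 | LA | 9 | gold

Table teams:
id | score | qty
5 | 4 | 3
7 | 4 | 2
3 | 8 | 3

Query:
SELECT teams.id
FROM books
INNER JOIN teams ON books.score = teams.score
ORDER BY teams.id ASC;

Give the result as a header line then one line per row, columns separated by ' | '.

After JOIN teams (3 rows):
books.score | books.city | books.id | books.kind | teams.id | teams.score | teams.qty
8 | BOS | 4 | gold | 3 | 8 | 3
4 | MIA | 6 | blue | 5 | 4 | 3
4 | MIA | 6 | blue | 7 | 4 | 2
After SELECT (3 rows):
teams.id
3
5
7
After ORDER BY (3 rows):
teams.id
3
5
7

== RESULT ==
teams.id
3
5
7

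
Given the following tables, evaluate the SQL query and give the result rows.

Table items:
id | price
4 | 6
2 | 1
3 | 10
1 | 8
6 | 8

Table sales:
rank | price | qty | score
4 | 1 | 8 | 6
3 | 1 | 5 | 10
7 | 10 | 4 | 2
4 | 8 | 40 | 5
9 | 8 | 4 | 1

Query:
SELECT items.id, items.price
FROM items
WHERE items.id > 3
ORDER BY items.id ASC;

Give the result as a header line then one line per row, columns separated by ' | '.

After WHERE (2 rows):
items.id | items.price
4 | 6
6 | 8
After SELECT (2 rows):
items.id | items.price
4 | 6
6 | 8
After ORDER BY (2 rows):
items.id | items.price
4 | 6
6 | 8

== RESULT ==
items.id | items.price
4 | 6
6 | 8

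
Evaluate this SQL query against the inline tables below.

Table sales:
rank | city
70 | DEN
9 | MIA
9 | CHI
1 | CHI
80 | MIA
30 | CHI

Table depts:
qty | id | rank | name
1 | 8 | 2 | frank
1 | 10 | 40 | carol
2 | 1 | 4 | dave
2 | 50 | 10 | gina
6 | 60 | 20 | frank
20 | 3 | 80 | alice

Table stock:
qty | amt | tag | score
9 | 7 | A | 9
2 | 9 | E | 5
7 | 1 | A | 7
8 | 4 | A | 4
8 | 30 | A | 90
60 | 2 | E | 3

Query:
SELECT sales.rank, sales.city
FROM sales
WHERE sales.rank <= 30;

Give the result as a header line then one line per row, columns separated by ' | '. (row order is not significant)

== RESULT ==
sales.rank | sales.city
9 | MIA
9 | CHI
1 | CHI
30 | CHI

Derivation:
After WHERE (4 rows):
sales.rank | sales.city
9 | MIA
9 | CHI
1 | CHI
30 | CHI
After SELECT (4 rows):
sales.rank | sales.city
9 | MIA
9 | CHI
1 | CHI
30 | CHI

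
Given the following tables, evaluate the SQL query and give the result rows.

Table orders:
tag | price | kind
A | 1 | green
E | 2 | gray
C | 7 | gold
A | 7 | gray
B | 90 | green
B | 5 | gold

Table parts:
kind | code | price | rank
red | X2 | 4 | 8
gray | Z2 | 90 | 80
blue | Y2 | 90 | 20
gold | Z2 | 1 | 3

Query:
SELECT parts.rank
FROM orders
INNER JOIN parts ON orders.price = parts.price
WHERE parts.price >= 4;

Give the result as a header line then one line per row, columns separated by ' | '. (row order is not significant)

== RESULT ==
parts.rank
80
20

Derivation:
After JOIN parts (3 rows):
orders.tag | orders.price | orders.kind | parts.kind | parts.code | parts.price | parts.rank
A | 1 | green | gold | Z2 | 1 | 3
B | 90 | green | gray | Z2 | 90 | 80
B | 90 | green | blue | Y2 | 90 | 20
After WHERE (2 rows):
orders.tag | orders.price | orders.kind | parts.kind | parts.code | parts.price | parts.rank
B | 90 | green | gray | Z2 | 90 | 80
B | 90 | green | blue | Y2 | 90 | 20
After SELECT (2 rows):
parts.rank
80
20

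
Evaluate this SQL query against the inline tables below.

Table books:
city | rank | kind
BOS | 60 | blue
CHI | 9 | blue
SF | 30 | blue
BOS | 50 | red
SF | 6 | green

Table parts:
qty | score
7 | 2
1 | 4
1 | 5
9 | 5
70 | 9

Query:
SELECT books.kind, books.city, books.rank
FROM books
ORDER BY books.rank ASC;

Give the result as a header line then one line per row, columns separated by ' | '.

== RESULT ==
books.kind | books.city | books.rank
green | SF | 6
blue | CHI | 9
blue | SF | 30
red | BOS | 50
blue | BOS | 60

Derivation:
After SELECT (5 rows):
books.kind | books.city | books.rank
blue | BOS | 60
blue | CHI | 9
blue | SF | 30
red | BOS | 50
green | SF | 6
After ORDER BY (5 rows):
books.kind | books.city | books.rank
green | SF | 6
blue | CHI | 9
blue | SF | 30
red | BOS | 50
blue | BOS | 60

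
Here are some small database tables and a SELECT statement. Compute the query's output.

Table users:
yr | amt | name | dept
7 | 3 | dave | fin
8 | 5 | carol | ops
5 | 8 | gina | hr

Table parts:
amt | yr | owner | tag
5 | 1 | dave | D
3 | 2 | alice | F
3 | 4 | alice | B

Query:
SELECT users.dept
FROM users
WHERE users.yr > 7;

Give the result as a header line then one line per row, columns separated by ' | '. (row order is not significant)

After WHERE (1 rows):
users.yr | users.amt | users.name | users.dept
8 | 5 | carol | ops
After SELECT (1 rows):
users.dept
ops

== RESULT ==
users.dept
ops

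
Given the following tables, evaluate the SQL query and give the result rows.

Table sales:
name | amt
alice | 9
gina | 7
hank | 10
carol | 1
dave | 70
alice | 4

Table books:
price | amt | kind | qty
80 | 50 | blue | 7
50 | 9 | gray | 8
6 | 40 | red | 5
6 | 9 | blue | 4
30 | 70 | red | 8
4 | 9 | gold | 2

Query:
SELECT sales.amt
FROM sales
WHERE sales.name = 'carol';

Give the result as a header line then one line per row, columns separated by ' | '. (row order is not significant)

== RESULT ==
sales.amt
1

Derivation:
After WHERE (1 rows):
sales.name | sales.amt
carol | 1
After SELECT (1 rows):
sales.amt
1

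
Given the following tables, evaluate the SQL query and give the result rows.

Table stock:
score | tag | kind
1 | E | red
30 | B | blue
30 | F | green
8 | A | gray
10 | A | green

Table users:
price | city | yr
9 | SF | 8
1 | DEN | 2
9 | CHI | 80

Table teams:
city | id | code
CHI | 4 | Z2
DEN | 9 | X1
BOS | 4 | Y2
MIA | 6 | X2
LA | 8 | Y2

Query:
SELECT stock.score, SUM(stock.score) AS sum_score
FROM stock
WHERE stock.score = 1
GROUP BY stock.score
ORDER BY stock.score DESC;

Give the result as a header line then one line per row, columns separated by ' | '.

After WHERE (1 rows):
stock.score | stock.tag | stock.kind
1 | E | red
After GROUP BY (1 rows):
stock.score | sum_score
1 | 1
After ORDER BY (1 rows):
stock.score | sum_score
1 | 1

== RESULT ==
stock.score | sum_score
1 | 1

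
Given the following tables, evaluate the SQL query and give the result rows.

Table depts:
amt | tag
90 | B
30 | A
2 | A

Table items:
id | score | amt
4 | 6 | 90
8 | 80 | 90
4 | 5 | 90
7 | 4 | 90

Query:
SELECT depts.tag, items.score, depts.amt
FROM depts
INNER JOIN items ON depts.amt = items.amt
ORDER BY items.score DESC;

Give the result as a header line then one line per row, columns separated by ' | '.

After JOIN items (4 rows):
depts.amt | depts.tag | items.id | items.score | items.amt
90 | B | 4 | 6 | 90
90 | B | 8 | 80 | 90
90 | B | 4 | 5 | 90
90 | B | 7 | 4 | 90
After SELECT (4 rows):
depts.tag | items.score | depts.amt
B | 6 | 90
B | 80 | 90
B | 5 | 90
B | 4 | 90
After ORDER BY (4 rows):
depts.tag | items.score | depts.amt
B | 80 | 90
B | 6 | 90
B | 5 | 90
B | 4 | 90

== RESULT ==
depts.tag | items.score | depts.amt
B | 80 | 90
B | 6 | 90
B | 5 | 90
B | 4 | 90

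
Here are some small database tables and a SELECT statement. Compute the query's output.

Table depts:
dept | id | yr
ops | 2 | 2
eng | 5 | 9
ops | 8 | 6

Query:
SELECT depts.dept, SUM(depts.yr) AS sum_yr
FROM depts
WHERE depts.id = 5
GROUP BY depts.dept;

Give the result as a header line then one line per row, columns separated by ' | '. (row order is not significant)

After WHERE (1 rows):
depts.dept | depts.id | depts.yr
eng | 5 | 9
After GROUP BY (1 rows):
depts.dept | sum_yr
eng | 9

== RESULT ==
depts.dept | sum_yr
eng | 9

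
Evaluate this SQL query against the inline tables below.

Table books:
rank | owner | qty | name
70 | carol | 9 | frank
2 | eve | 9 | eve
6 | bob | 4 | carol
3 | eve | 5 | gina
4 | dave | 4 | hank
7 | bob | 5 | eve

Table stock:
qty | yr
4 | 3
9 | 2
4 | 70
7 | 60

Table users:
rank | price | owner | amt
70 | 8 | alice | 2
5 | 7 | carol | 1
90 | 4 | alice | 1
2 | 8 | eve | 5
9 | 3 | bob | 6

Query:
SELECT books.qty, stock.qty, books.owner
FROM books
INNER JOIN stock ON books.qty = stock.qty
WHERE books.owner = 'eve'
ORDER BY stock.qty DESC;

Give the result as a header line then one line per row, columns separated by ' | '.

== RESULT ==
books.qty | stock.qty | books.owner
9 | 9 | eve

Derivation:
After JOIN stock (6 rows):
books.rank | books.owner | books.qty | books.name | stock.qty | stock.yr
70 | carol | 9 | frank | 9 | 2
2 | eve | 9 | eve | 9 | 2
6 | bob | 4 | carol | 4 | 3
6 | bob | 4 | carol | 4 | 70
4 | dave | 4 | hank | 4 | 3
4 | dave | 4 | hank | 4 | 70
After WHERE (1 rows):
books.rank | books.owner | books.qty | books.name | stock.qty | stock.yr
2 | eve | 9 | eve | 9 | 2
After SELECT (1 rows):
books.qty | stock.qty | books.owner
9 | 9 | eve
After ORDER BY (1 rows):
books.qty | stock.qty | books.owner
9 | 9 | eve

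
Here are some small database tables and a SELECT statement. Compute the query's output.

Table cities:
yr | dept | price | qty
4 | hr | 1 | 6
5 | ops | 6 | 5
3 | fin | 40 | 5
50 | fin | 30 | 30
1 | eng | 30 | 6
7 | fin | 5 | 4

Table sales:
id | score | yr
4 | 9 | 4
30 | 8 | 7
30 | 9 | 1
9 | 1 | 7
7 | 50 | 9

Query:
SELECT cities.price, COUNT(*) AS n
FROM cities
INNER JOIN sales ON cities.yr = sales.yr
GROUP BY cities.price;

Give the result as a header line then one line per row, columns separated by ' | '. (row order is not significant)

== RESULT ==
cities.price | n
1 | 1
30 | 1
5 | 2

Derivation:
After JOIN sales (4 rows):
cities.yr | cities.dept | cities.price | cities.qty | sales.id | sales.score | sales.yr
4 | hr | 1 | 6 | 4 | 9 | 4
1 | eng | 30 | 6 | 30 | 9 | 1
7 | fin | 5 | 4 | 30 | 8 | 7
7 | fin | 5 | 4 | 9 | 1 | 7
After GROUP BY (3 rows):
cities.price | n
1 | 1
30 | 1
5 | 2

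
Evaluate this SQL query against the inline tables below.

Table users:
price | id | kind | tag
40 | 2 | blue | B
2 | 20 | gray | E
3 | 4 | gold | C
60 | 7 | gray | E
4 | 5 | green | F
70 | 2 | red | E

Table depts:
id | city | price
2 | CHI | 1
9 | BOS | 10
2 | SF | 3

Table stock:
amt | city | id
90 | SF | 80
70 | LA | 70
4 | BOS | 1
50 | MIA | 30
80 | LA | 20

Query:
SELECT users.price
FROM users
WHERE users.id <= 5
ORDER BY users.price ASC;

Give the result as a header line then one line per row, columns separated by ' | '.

After WHERE (4 rows):
users.price | users.id | users.kind | users.tag
40 | 2 | blue | B
3 | 4 | gold | C
4 | 5 | green | F
70 | 2 | red | E
After SELECT (4 rows):
users.price
40
3
4
70
After ORDER BY (4 rows):
users.price
3
4
40
70

== RESULT ==
users.price
3
4
40
70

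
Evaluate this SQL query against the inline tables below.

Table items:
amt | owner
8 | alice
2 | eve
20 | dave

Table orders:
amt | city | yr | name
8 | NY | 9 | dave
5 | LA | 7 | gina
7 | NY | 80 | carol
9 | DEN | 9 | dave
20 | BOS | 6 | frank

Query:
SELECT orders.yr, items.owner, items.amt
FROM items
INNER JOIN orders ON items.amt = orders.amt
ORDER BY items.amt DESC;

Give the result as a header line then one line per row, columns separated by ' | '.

== RESULT ==
orders.yr | items.owner | items.amt
6 | dave | 20
9 | alice | 8

Derivation:
After JOIN orders (2 rows):
items.amt | items.owner | orders.amt | orders.city | orders.yr | orders.name
8 | alice | 8 | NY | 9 | dave
20 | dave | 20 | BOS | 6 | frank
After SELECT (2 rows):
orders.yr | items.owner | items.amt
9 | alice | 8
6 | dave | 20
After ORDER BY (2 rows):
orders.yr | items.owner | items.amt
6 | dave | 20
9 | alice | 8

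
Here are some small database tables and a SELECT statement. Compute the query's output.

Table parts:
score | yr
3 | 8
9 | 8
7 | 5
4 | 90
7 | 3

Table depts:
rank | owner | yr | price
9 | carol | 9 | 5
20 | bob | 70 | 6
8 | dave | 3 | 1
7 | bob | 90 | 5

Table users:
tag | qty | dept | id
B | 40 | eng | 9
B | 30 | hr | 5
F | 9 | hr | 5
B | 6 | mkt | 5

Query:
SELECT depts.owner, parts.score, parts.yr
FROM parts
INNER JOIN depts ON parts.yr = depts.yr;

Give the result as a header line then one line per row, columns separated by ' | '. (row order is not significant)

== RESULT ==
depts.owner | parts.score | parts.yr
bob | 4 | 90
dave | 7 | 3

Derivation:
After JOIN depts (2 rows):
parts.score | parts.yr | depts.rank | depts.owner | depts.yr | depts.price
4 | 90 | 7 | bob | 90 | 5
7 | 3 | 8 | dave | 3 | 1
After SELECT (2 rows):
depts.owner | parts.score | parts.yr
bob | 4 | 90
dave | 7 | 3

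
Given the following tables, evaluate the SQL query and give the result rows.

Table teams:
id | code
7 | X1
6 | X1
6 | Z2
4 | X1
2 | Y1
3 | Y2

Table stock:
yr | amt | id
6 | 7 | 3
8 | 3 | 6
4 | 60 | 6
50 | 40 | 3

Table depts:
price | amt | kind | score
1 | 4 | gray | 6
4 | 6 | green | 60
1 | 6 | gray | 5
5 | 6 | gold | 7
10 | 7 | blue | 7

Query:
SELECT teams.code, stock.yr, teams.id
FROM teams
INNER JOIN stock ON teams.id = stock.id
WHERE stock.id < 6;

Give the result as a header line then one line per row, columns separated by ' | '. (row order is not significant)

== RESULT ==
teams.code | stock.yr | teams.id
Y2 | 6 | 3
Y2 | 50 | 3

Derivation:
After JOIN stock (6 rows):
teams.id | teams.code | stock.yr | stock.amt | stock.id
6 | X1 | 8 | 3 | 6
6 | X1 | 4 | 60 | 6
6 | Z2 | 8 | 3 | 6
6 | Z2 | 4 | 60 | 6
3 | Y2 | 6 | 7 | 3
3 | Y2 | 50 | 40 | 3
After WHERE (2 rows):
teams.id | teams.code | stock.yr | stock.amt | stock.id
3 | Y2 | 6 | 7 | 3
3 | Y2 | 50 | 40 | 3
After SELECT (2 rows):
teams.code | stock.yr | teams.id
Y2 | 6 | 3
Y2 | 50 | 3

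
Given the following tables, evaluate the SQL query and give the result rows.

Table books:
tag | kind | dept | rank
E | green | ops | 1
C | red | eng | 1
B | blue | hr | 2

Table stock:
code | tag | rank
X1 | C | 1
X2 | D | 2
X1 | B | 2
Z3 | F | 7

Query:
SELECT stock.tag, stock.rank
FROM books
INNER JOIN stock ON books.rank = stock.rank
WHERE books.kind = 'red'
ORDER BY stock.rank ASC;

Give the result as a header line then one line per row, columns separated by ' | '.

== RESULT ==
stock.tag | stock.rank
C | 1

Derivation:
After JOIN stock (4 rows):
books.tag | books.kind | books.dept | books.rank | stock.code | stock.tag | stock.rank
E | green | ops | 1 | X1 | C | 1
C | red | eng | 1 | X1 | C | 1
B | blue | hr | 2 | X2 | D | 2
B | blue | hr | 2 | X1 | B | 2
After WHERE (1 rows):
books.tag | books.kind | books.dept | books.rank | stock.code | stock.tag | stock.rank
C | red | eng | 1 | X1 | C | 1
After SELECT (1 rows):
stock.tag | stock.rank
C | 1
After ORDER BY (1 rows):
stock.tag | stock.rank
C | 1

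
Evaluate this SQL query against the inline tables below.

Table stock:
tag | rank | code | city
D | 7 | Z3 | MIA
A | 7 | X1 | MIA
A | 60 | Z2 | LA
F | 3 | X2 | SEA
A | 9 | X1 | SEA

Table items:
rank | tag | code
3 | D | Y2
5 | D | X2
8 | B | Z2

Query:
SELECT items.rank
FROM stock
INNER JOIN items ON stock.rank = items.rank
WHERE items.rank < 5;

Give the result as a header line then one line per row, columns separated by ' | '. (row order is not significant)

After JOIN items (1 rows):
stock.tag | stock.rank | stock.code | stock.city | items.rank | items.tag | items.code
F | 3 | X2 | SEA | 3 | D | Y2
After WHERE (1 rows):
stock.tag | stock.rank | stock.code | stock.city | items.rank | items.tag | items.code
F | 3 | X2 | SEA | 3 | D | Y2
After SELECT (1 rows):
items.rank
3

== RESULT ==
items.rank
3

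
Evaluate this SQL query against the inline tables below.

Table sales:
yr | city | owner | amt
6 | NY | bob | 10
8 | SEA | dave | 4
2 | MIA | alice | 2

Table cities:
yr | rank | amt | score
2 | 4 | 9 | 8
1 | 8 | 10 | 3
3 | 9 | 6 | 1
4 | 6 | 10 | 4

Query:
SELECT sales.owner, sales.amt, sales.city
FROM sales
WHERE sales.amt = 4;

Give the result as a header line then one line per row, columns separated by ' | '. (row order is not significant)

After WHERE (1 rows):
sales.yr | sales.city | sales.owner | sales.amt
8 | SEA | dave | 4
After SELECT (1 rows):
sales.owner | sales.amt | sales.city
dave | 4 | SEA

== RESULT ==
sales.owner | sales.amt | sales.city
dave | 4 | SEA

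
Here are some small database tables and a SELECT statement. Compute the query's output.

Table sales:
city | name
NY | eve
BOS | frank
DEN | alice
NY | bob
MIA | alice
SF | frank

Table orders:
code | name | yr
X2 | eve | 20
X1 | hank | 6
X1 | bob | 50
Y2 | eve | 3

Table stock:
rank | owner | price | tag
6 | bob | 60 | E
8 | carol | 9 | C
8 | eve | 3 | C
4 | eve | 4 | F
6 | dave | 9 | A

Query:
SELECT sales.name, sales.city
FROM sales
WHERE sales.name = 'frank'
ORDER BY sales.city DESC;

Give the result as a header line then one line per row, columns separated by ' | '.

== RESULT ==
sales.name | sales.city
frank | SF
frank | BOS

Derivation:
After WHERE (2 rows):
sales.city | sales.name
BOS | frank
SF | frank
After SELECT (2 rows):
sales.name | sales.city
frank | BOS
frank | SF
After ORDER BY (2 rows):
sales.name | sales.city
frank | SF
frank | BOS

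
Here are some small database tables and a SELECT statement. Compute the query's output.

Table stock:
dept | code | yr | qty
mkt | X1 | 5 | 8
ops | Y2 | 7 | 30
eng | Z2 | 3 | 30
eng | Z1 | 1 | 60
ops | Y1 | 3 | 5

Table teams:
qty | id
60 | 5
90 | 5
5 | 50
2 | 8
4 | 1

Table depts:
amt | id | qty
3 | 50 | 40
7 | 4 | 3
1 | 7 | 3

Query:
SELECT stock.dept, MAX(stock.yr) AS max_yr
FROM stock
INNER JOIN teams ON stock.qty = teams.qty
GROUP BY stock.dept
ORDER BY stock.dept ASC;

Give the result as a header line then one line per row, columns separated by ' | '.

== RESULT ==
stock.dept | max_yr
eng | 1
ops | 3

Derivation:
After JOIN teams (2 rows):
stock.dept | stock.code | stock.yr | stock.qty | teams.qty | teams.id
eng | Z1 | 1 | 60 | 60 | 5
ops | Y1 | 3 | 5 | 5 | 50
After GROUP BY (2 rows):
stock.dept | max_yr
eng | 1
ops | 3
After ORDER BY (2 rows):
stock.dept | max_yr
eng | 1
ops | 3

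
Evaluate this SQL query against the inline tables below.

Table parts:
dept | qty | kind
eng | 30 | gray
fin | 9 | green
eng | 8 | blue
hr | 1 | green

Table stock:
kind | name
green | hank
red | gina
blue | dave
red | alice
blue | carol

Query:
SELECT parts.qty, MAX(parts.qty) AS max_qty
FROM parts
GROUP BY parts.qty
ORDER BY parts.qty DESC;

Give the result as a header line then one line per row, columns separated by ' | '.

== RESULT ==
parts.qty | max_qty
30 | 30
9 | 9
8 | 8
1 | 1

Derivation:
After GROUP BY (4 rows):
parts.qty | max_qty
30 | 30
9 | 9
8 | 8
1 | 1
After ORDER BY (4 rows):
parts.qty | max_qty
30 | 30
9 | 9
8 | 8
1 | 1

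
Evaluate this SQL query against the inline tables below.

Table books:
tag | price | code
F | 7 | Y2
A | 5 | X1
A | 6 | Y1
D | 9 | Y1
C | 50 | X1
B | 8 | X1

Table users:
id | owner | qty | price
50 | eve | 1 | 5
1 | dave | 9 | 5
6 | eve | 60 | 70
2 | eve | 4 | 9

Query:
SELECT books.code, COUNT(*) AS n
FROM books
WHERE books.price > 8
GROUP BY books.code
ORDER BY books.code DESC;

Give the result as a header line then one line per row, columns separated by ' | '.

== RESULT ==
books.code | n
Y1 | 1
X1 | 1

Derivation:
After WHERE (2 rows):
books.tag | books.price | books.code
D | 9 | Y1
C | 50 | X1
After GROUP BY (2 rows):
books.code | n
Y1 | 1
X1 | 1
After ORDER BY (2 rows):
books.code | n
Y1 | 1
X1 | 1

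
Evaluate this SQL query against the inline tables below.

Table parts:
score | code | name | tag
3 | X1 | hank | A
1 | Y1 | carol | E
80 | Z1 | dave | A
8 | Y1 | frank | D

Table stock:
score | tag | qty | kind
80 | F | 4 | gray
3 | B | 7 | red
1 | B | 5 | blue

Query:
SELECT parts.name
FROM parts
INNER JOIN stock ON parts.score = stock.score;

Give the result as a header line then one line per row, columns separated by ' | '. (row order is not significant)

== RESULT ==
parts.name
hank
carol
dave

Derivation:
After JOIN stock (3 rows):
parts.score | parts.code | parts.name | parts.tag | stock.score | stock.tag | stock.qty | stock.kind
3 | X1 | hank | A | 3 | B | 7 | red
1 | Y1 | carol | E | 1 | B | 5 | blue
80 | Z1 | dave | A | 80 | F | 4 | gray
After SELECT (3 rows):
parts.name
hank
carol
dave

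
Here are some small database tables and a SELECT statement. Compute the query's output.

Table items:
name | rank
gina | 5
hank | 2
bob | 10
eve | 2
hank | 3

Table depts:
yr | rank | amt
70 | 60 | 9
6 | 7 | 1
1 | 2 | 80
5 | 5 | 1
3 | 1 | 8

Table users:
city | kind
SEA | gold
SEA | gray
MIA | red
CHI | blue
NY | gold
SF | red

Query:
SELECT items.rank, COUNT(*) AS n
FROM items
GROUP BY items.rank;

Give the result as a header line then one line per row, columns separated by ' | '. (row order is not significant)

== RESULT ==
items.rank | n
5 | 1
2 | 2
10 | 1
3 | 1

Derivation:
After GROUP BY (4 rows):
items.rank | n
5 | 1
2 | 2
10 | 1
3 | 1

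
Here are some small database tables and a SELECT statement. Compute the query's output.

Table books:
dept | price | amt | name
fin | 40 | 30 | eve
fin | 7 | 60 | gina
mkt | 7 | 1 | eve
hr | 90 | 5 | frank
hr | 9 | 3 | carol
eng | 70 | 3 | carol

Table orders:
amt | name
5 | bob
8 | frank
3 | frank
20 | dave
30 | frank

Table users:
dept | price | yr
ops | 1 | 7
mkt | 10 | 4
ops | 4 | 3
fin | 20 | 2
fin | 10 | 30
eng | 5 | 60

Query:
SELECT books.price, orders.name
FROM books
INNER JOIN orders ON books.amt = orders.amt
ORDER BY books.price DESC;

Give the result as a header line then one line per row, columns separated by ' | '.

== RESULT ==
books.price | orders.name
90 | bob
70 | frank
40 | frank
9 | frank

Derivation:
After JOIN orders (4 rows):
books.dept | books.price | books.amt | books.name | orders.amt | orders.name
fin | 40 | 30 | eve | 30 | frank
hr | 90 | 5 | frank | 5 | bob
hr | 9 | 3 | carol | 3 | frank
eng | 70 | 3 | carol | 3 | frank
After SELECT (4 rows):
books.price | orders.name
40 | frank
90 | bob
9 | frank
70 | frank
After ORDER BY (4 rows):
books.price | orders.name
90 | bob
70 | frank
40 | frank
9 | frank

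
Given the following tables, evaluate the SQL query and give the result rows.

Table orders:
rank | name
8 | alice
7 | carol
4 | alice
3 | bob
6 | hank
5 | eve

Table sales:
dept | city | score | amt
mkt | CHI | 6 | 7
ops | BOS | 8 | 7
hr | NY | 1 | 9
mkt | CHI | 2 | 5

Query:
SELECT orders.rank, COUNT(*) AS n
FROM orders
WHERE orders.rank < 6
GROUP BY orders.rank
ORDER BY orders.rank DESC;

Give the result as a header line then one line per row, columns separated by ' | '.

== RESULT ==
orders.rank | n
5 | 1
4 | 1
3 | 1

Derivation:
After WHERE (3 rows):
orders.rank | orders.name
4 | alice
3 | bob
5 | eve
After GROUP BY (3 rows):
orders.rank | n
4 | 1
3 | 1
5 | 1
After ORDER BY (3 rows):
orders.rank | n
5 | 1
4 | 1
3 | 1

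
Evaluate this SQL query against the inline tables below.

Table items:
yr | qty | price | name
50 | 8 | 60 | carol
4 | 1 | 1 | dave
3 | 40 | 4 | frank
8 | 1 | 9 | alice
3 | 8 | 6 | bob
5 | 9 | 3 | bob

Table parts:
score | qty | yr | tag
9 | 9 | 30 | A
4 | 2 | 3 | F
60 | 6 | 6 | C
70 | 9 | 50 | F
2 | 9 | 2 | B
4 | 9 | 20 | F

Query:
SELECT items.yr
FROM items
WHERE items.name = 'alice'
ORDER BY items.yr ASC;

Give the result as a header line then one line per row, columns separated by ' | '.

After WHERE (1 rows):
items.yr | items.qty | items.price | items.name
8 | 1 | 9 | alice
After SELECT (1 rows):
items.yr
8
After ORDER BY (1 rows):
items.yr
8

== RESULT ==
items.yr
8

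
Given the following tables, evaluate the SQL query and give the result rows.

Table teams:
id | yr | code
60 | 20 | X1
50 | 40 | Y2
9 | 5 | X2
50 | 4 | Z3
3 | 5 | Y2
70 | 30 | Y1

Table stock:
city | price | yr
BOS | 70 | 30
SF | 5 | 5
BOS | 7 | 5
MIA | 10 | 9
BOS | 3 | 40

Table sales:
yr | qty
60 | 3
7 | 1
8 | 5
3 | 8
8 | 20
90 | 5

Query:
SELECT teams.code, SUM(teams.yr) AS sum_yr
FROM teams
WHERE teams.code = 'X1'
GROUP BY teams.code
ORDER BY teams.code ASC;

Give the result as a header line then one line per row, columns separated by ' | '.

== RESULT ==
teams.code | sum_yr
X1 | 20

Derivation:
After WHERE (1 rows):
teams.id | teams.yr | teams.code
60 | 20 | X1
After GROUP BY (1 rows):
teams.code | sum_yr
X1 | 20
After ORDER BY (1 rows):
teams.code | sum_yr
X1 | 20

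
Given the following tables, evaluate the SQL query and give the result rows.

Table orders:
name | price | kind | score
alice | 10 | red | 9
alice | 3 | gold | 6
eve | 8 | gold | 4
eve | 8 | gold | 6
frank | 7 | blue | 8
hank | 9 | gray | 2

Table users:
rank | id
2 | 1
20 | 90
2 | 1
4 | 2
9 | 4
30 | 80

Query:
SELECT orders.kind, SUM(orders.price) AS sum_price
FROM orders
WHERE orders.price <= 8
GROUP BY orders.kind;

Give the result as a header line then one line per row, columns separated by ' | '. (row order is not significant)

After WHERE (4 rows):
orders.name | orders.price | orders.kind | orders.score
alice | 3 | gold | 6
eve | 8 | gold | 4
eve | 8 | gold | 6
frank | 7 | blue | 8
After GROUP BY (2 rows):
orders.kind | sum_price
gold | 19
blue | 7

== RESULT ==
orders.kind | sum_price
gold | 19
blue | 7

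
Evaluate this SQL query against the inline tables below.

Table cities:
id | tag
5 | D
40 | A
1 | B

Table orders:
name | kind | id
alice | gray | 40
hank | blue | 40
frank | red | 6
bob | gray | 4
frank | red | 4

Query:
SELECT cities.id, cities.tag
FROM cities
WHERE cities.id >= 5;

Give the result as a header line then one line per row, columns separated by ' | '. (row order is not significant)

== RESULT ==
cities.id | cities.tag
5 | D
40 | A

Derivation:
After WHERE (2 rows):
cities.id | cities.tag
5 | D
40 | A
After SELECT (2 rows):
cities.id | cities.tag
5 | D
40 | A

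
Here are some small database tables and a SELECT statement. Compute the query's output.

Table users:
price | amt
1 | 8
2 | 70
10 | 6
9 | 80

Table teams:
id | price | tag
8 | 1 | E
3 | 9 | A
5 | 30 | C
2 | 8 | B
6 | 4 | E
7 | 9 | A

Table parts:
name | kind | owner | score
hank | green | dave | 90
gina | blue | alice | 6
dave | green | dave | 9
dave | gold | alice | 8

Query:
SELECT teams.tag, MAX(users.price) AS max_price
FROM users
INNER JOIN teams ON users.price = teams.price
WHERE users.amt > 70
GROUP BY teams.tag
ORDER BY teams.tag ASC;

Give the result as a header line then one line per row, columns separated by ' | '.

After JOIN teams (3 rows):
users.price | users.amt | teams.id | teams.price | teams.tag
1 | 8 | 8 | 1 | E
9 | 80 | 3 | 9 | A
9 | 80 | 7 | 9 | A
After WHERE (2 rows):
users.price | users.amt | teams.id | teams.price | teams.tag
9 | 80 | 3 | 9 | A
9 | 80 | 7 | 9 | A
After GROUP BY (1 rows):
teams.tag | max_price
A | 9
After ORDER BY (1 rows):
teams.tag | max_price
A | 9

== RESULT ==
teams.tag | max_price
A | 9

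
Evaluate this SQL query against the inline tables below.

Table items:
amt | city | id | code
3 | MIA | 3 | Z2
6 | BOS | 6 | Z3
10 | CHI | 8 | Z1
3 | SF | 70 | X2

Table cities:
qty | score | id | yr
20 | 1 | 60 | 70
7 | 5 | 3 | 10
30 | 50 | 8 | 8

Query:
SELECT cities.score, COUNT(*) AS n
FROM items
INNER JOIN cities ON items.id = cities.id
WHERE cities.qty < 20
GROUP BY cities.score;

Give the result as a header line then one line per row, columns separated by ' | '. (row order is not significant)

After JOIN cities (2 rows):
items.amt | items.city | items.id | items.code | cities.qty | cities.score | cities.id | cities.yr
3 | MIA | 3 | Z2 | 7 | 5 | 3 | 10
10 | CHI | 8 | Z1 | 30 | 50 | 8 | 8
After WHERE (1 rows):
items.amt | items.city | items.id | items.code | cities.qty | cities.score | cities.id | cities.yr
3 | MIA | 3 | Z2 | 7 | 5 | 3 | 10
After GROUP BY (1 rows):
cities.score | n
5 | 1

== RESULT ==
cities.score | n
5 | 1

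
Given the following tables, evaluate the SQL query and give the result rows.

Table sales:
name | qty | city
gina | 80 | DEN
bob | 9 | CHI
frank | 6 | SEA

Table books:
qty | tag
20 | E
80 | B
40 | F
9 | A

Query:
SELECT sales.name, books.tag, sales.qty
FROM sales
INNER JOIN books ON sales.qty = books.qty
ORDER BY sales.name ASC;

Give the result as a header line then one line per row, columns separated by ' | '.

After JOIN books (2 rows):
sales.name | sales.qty | sales.city | books.qty | books.tag
gina | 80 | DEN | 80 | B
bob | 9 | CHI | 9 | A
After SELECT (2 rows):
sales.name | books.tag | sales.qty
gina | B | 80
bob | A | 9
After ORDER BY (2 rows):
sales.name | books.tag | sales.qty
bob | A | 9
gina | B | 80

== RESULT ==
sales.name | books.tag | sales.qty
bob | A | 9
gina | B | 80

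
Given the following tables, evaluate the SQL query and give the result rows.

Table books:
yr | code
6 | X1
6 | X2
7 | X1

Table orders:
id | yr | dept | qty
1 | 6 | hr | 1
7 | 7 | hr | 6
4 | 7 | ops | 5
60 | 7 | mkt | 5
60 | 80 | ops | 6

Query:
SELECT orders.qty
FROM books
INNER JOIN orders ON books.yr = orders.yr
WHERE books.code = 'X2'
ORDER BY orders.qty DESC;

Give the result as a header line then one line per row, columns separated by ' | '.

After JOIN orders (5 rows):
books.yr | books.code | orders.id | orders.yr | orders.dept | orders.qty
6 | X1 | 1 | 6 | hr | 1
6 | X2 | 1 | 6 | hr | 1
7 | X1 | 7 | 7 | hr | 6
7 | X1 | 4 | 7 | ops | 5
7 | X1 | 60 | 7 | mkt | 5
After WHERE (1 rows):
books.yr | books.code | orders.id | orders.yr | orders.dept | orders.qty
6 | X2 | 1 | 6 | hr | 1
After SELECT (1 rows):
orders.qty
1
After ORDER BY (1 rows):
orders.qty
1

== RESULT ==
orders.qty
1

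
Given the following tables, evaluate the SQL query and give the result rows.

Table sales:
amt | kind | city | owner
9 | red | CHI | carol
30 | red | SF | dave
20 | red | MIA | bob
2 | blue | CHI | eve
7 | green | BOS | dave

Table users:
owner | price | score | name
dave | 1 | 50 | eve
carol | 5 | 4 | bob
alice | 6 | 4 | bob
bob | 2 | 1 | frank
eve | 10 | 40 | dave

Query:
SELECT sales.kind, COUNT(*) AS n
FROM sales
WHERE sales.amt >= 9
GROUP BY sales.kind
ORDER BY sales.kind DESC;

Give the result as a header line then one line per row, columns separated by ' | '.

== RESULT ==
sales.kind | n
red | 3

Derivation:
After WHERE (3 rows):
sales.amt | sales.kind | sales.city | sales.owner
9 | red | CHI | carol
30 | red | SF | dave
20 | red | MIA | bob
After GROUP BY (1 rows):
sales.kind | n
red | 3
After ORDER BY (1 rows):
sales.kind | n
red | 3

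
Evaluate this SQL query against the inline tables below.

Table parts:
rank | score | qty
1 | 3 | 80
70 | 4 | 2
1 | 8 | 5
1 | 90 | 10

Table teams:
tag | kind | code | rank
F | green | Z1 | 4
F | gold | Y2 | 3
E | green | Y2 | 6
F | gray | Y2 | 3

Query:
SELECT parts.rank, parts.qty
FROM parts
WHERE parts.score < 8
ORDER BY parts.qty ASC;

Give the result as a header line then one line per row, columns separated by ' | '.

After WHERE (2 rows):
parts.rank | parts.score | parts.qty
1 | 3 | 80
70 | 4 | 2
After SELECT (2 rows):
parts.rank | parts.qty
1 | 80
70 | 2
After ORDER BY (2 rows):
parts.rank | parts.qty
70 | 2
1 | 80

== RESULT ==
parts.rank | parts.qty
70 | 2
1 | 80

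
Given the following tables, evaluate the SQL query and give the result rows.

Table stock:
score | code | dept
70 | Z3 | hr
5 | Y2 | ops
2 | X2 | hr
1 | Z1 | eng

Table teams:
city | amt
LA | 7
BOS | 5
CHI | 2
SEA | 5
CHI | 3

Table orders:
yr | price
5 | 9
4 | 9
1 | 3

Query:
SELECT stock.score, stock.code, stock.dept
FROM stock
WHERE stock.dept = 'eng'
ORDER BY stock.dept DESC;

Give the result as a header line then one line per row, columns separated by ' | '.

== RESULT ==
stock.score | stock.code | stock.dept
1 | Z1 | eng

Derivation:
After WHERE (1 rows):
stock.score | stock.code | stock.dept
1 | Z1 | eng
After SELECT (1 rows):
stock.score | stock.code | stock.dept
1 | Z1 | eng
After ORDER BY (1 rows):
stock.score | stock.code | stock.dept
1 | Z1 | eng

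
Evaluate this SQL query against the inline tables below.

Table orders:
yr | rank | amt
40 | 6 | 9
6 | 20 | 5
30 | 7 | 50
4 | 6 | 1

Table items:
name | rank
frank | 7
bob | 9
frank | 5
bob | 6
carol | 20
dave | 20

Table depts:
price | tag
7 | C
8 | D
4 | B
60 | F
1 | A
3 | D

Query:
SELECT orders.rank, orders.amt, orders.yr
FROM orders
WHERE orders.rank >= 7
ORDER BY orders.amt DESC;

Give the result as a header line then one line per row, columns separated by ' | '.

== RESULT ==
orders.rank | orders.amt | orders.yr
7 | 50 | 30
20 | 5 | 6

Derivation:
After WHERE (2 rows):
orders.yr | orders.rank | orders.amt
6 | 20 | 5
30 | 7 | 50
After SELECT (2 rows):
orders.rank | orders.amt | orders.yr
20 | 5 | 6
7 | 50 | 30
After ORDER BY (2 rows):
orders.rank | orders.amt | orders.yr
7 | 50 | 30
20 | 5 | 6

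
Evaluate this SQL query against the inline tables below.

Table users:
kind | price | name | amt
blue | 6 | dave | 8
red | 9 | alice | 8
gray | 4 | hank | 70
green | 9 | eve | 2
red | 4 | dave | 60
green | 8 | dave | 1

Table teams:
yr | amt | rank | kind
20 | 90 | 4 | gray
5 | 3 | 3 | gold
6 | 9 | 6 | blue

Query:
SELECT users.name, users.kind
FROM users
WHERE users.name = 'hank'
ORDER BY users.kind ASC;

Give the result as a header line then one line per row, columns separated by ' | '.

== RESULT ==
users.name | users.kind
hank | gray

Derivation:
After WHERE (1 rows):
users.kind | users.price | users.name | users.amt
gray | 4 | hank | 70
After SELECT (1 rows):
users.name | users.kind
hank | gray
After ORDER BY (1 rows):
users.name | users.kind
hank | gray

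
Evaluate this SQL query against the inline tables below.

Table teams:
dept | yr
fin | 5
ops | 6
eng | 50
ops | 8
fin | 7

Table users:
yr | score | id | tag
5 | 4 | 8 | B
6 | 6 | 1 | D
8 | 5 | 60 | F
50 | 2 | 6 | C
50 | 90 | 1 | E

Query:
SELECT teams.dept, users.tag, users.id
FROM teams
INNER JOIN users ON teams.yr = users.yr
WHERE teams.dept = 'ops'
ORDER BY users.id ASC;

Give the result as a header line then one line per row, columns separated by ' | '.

After JOIN users (5 rows):
teams.dept | teams.yr | users.yr | users.score | users.id | users.tag
fin | 5 | 5 | 4 | 8 | B
ops | 6 | 6 | 6 | 1 | D
eng | 50 | 50 | 2 | 6 | C
eng | 50 | 50 | 90 | 1 | E
ops | 8 | 8 | 5 | 60 | F
After WHERE (2 rows):
teams.dept | teams.yr | users.yr | users.score | users.id | users.tag
ops | 6 | 6 | 6 | 1 | D
ops | 8 | 8 | 5 | 60 | F
After SELECT (2 rows):
teams.dept | users.tag | users.id
ops | D | 1
ops | F | 60
After ORDER BY (2 rows):
teams.dept | users.tag | users.id
ops | D | 1
ops | F | 60

== RESULT ==
teams.dept | users.tag | users.id
ops | D | 1
ops | F | 60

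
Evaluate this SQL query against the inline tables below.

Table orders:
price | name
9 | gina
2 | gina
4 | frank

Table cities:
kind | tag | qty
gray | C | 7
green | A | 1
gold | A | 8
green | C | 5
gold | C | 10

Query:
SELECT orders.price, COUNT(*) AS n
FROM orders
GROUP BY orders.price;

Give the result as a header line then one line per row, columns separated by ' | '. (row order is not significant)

== RESULT ==
orders.price | n
9 | 1
2 | 1
4 | 1

Derivation:
After GROUP BY (3 rows):
orders.price | n
9 | 1
2 | 1
4 | 1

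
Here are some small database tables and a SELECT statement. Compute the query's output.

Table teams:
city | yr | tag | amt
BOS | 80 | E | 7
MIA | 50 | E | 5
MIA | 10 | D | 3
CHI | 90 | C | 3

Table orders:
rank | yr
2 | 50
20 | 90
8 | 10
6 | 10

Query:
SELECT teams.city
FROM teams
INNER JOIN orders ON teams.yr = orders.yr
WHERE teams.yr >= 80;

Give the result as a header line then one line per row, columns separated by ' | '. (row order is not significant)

After JOIN orders (4 rows):
teams.city | teams.yr | teams.tag | teams.amt | orders.rank | orders.yr
MIA | 50 | E | 5 | 2 | 50
MIA | 10 | D | 3 | 8 | 10
MIA | 10 | D | 3 | 6 | 10
CHI | 90 | C | 3 | 20 | 90
After WHERE (1 rows):
teams.city | teams.yr | teams.tag | teams.amt | orders.rank | orders.yr
CHI | 90 | C | 3 | 20 | 90
After SELECT (1 rows):
teams.city
CHI

== RESULT ==
teams.city
CHI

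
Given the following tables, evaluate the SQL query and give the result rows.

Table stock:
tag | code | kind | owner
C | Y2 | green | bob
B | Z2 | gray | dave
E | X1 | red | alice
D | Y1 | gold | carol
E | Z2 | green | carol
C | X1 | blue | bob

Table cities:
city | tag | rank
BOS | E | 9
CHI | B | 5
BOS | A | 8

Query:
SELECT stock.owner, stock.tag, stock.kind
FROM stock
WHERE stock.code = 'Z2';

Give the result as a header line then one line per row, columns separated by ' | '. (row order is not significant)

== RESULT ==
stock.owner | stock.tag | stock.kind
dave | B | gray
carol | E | green

Derivation:
After WHERE (2 rows):
stock.tag | stock.code | stock.kind | stock.owner
B | Z2 | gray | dave
E | Z2 | green | carol
After SELECT (2 rows):
stock.owner | stock.tag | stock.kind
dave | B | gray
carol | E | green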